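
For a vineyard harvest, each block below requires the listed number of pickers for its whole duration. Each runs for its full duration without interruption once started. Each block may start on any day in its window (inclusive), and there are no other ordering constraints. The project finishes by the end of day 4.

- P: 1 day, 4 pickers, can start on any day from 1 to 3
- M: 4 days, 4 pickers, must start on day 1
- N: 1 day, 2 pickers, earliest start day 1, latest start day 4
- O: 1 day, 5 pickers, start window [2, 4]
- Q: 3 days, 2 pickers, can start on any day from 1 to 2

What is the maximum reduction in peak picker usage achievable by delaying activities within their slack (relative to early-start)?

2

Early-start peak: d1:12  d2:11  d3:6  d4:4 ⇒ 12.
Leveled (P@1, M@1, N@2, O@4, Q@1): d1:10  d2:8  d3:6  d4:9 ⇒ 10.
Reduction 12 − 10 = 2.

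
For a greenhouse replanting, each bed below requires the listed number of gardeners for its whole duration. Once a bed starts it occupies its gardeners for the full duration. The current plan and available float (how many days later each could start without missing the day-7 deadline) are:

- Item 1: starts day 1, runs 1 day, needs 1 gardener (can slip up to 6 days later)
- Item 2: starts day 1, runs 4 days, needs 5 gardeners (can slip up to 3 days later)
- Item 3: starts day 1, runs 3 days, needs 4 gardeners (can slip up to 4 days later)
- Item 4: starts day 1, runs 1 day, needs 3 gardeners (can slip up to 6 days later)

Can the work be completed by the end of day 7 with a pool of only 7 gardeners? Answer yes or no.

yes

Schedule Item 1@1, Item 2@1, Item 3@5, Item 4@5: d1:6  d2:5  d3:5  d4:5  d5:7  d6:4  d7:4 — peak 7 ≤ 7.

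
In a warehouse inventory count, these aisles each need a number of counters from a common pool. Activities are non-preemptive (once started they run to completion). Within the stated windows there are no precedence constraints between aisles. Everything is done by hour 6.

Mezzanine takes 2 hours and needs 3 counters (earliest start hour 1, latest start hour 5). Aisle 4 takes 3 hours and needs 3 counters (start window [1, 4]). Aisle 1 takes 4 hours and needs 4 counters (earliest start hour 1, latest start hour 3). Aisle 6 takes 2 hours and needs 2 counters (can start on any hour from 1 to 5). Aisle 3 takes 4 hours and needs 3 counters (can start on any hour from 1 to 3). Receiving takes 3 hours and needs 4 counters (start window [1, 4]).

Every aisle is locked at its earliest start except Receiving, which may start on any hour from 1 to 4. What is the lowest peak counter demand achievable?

Receiving@1: h1:19  h2:19  h3:14  h4:7  h5:0  h6:0 → peak 19
Receiving@2: h1:15  h2:19  h3:14  h4:11  h5:0  h6:0 → peak 19
Receiving@3: h1:15  h2:15  h3:14  h4:11  h5:4  h6:0 → peak 15
Receiving@4: h1:15  h2:15  h3:10  h4:11  h5:4  h6:4 → peak 15
Best is Receiving@3, peak 15.

15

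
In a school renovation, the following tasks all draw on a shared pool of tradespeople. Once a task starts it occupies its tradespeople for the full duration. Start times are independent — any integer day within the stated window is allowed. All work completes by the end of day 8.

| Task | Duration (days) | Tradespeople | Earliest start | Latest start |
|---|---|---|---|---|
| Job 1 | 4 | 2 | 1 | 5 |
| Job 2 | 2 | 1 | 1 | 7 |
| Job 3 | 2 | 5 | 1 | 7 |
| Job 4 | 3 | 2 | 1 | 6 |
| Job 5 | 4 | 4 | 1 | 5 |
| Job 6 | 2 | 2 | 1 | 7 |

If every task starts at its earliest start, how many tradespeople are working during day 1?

16

At early start, day 1 has: Job 1, Job 2, Job 3, Job 4, Job 5, Job 6.
Demand: 2 + 1 + 5 + 2 + 4 + 2 = 16.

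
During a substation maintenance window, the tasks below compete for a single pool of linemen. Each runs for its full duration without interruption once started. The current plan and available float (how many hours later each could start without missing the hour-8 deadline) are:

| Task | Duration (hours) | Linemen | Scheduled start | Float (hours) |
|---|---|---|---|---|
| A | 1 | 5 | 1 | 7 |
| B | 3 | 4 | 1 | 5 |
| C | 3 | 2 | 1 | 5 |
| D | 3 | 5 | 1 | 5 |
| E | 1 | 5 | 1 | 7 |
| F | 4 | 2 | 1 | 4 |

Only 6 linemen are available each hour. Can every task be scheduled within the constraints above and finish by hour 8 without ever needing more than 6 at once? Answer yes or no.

no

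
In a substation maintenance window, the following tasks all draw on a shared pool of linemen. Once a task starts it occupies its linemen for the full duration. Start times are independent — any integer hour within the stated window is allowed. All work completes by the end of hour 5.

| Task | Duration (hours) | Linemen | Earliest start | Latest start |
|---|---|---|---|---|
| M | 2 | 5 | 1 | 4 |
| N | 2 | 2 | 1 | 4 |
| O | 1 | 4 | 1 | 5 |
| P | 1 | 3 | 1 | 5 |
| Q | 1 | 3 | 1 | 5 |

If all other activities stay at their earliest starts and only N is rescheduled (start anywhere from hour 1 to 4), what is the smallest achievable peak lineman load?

N@1: h1:17  h2:7  h3:0  h4:0  h5:0 → peak 17
N@2: h1:15  h2:7  h3:2  h4:0  h5:0 → peak 15
N@3: h1:15  h2:5  h3:2  h4:2  h5:0 → peak 15
N@4: h1:15  h2:5  h3:0  h4:2  h5:2 → peak 15
Best is N@2, peak 15.

15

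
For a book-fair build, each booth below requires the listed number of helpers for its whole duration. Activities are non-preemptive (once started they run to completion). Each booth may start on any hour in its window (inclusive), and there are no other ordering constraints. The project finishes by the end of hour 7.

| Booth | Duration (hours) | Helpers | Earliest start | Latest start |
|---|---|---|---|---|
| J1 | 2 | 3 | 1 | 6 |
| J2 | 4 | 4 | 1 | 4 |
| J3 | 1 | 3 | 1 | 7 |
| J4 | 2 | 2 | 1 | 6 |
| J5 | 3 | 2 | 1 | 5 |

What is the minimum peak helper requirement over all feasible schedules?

6

Early-start (J1@1, J2@1, J3@1, J4@1, J5@1) gives peak 14: h1:14  h2:11  h3:6  h4:4  h5:0  h6:0  h7:0.
Shift J2→3, J4→2, J5→4.
Schedule J1@1, J2@3, J3@1, J4@2, J5@4: h1:6  h2:5  h3:6  h4:6  h5:6  h6:6  h7:0 — peak 6.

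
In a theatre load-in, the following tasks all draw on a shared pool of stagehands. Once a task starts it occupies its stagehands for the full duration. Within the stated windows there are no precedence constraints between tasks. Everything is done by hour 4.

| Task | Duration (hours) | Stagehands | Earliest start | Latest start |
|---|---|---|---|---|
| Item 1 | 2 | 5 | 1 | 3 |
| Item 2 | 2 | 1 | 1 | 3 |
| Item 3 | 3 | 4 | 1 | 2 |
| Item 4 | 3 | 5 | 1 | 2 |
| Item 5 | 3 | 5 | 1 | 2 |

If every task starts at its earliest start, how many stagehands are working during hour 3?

14

At early start, hour 3 has: Item 3, Item 4, Item 5.
Demand: 4 + 5 + 5 = 14.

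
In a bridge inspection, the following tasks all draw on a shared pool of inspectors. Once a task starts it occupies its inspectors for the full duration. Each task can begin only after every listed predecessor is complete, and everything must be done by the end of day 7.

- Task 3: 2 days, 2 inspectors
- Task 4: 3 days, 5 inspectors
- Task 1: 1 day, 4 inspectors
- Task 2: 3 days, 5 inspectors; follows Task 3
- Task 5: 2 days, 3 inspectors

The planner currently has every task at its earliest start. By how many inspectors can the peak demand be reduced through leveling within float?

6

Early-start peak: d1:14  d2:10  d3:10  d4:5  d5:5  d6:0  d7:0 ⇒ 14.
Leveled (Task 3@1, Task 4@1, Task 1@4, Task 2@5, Task 5@3): d1:7  d2:7  d3:8  d4:7  d5:5  d6:5  d7:5 ⇒ 8.
Reduction 14 − 8 = 6.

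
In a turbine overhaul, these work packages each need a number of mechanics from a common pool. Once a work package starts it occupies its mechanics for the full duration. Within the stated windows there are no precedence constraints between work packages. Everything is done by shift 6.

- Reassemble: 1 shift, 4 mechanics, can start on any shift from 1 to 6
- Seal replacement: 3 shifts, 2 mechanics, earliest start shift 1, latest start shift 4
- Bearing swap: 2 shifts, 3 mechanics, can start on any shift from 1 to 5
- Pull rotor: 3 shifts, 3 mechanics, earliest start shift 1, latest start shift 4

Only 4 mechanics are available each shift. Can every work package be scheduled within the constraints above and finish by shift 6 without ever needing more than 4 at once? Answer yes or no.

no

Total mechanic-shifts = 25; over 6 shifts the average is 25/6 > 4, so some shift must exceed 4.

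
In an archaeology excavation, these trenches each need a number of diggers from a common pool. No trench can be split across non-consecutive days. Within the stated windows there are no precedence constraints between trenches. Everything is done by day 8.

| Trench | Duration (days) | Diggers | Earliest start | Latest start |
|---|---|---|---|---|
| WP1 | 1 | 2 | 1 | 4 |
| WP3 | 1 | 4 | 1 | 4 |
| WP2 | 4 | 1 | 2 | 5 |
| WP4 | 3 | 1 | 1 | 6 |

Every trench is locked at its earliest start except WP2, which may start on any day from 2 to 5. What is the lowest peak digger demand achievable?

WP2@2: d1:7  d2:2  d3:2  d4:1  d5:1  d6:0  d7:0  d8:0 → peak 7
WP2@3: d1:7  d2:1  d3:2  d4:1  d5:1  d6:1  d7:0  d8:0 → peak 7
WP2@4: d1:7  d2:1  d3:1  d4:1  d5:1  d6:1  d7:1  d8:0 → peak 7
WP2@5: d1:7  d2:1  d3:1  d4:0  d5:1  d6:1  d7:1  d8:1 → peak 7
Best is WP2@2, peak 7.

7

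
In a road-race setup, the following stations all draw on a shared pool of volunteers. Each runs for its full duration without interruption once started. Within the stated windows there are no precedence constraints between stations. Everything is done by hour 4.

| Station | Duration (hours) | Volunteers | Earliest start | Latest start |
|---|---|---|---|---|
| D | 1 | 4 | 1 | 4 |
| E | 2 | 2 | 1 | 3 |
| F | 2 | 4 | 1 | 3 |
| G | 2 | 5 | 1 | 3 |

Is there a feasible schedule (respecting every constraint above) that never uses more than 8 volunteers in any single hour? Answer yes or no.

yes

Schedule D@1, E@2, F@1, G@3: h1:8  h2:6  h3:7  h4:5 — peak 8 ≤ 8.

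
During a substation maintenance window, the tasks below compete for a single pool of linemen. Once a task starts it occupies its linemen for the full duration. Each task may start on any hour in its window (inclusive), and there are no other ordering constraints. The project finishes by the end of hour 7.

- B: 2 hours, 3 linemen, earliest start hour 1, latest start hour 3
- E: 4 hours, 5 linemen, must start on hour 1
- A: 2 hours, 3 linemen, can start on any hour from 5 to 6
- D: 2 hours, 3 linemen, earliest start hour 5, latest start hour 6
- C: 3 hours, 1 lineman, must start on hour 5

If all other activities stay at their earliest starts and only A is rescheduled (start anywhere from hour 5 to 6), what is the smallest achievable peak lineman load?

8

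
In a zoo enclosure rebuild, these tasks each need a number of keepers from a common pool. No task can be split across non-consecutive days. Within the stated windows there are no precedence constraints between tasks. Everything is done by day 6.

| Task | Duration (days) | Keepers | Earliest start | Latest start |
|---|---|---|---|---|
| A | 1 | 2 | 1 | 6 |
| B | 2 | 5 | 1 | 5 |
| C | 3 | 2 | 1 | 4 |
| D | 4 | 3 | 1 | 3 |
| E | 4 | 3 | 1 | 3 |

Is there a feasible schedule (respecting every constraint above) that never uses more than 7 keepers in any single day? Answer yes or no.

The minimum achievable peak is 8; 7 < 8, so no feasible schedule stays within the cap.

no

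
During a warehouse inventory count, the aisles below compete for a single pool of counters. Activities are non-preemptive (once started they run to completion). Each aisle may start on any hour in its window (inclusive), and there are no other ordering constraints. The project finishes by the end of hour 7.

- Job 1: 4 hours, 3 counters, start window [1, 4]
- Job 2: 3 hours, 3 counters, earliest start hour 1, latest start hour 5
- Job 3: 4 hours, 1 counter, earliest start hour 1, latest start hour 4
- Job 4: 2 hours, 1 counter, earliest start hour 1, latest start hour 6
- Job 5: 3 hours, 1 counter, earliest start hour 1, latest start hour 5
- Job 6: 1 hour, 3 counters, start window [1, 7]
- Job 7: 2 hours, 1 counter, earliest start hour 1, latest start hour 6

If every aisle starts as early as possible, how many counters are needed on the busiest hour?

Early-start schedule: Job 1@1, Job 2@1, Job 3@1, Job 4@1, Job 5@1, Job 6@1, Job 7@1.
Load per hour: hour 1: 13, hour 2: 10, hour 3: 8, hour 4: 4, hour 5: 0, hour 6: 0, hour 7: 0.
Peak is 13.

13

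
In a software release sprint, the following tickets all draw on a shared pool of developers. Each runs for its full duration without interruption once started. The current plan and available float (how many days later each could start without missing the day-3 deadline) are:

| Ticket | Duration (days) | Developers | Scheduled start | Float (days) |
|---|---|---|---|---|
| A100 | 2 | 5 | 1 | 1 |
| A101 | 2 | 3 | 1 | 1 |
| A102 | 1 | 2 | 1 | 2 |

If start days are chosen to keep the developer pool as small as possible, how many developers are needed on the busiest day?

Early-start (A100@1, A101@1, A102@1) gives peak 10: d1:10  d2:8  d3:0.
Shift A102→3.
Schedule A100@1, A101@1, A102@3: d1:8  d2:8  d3:2 — peak 8.
No arrangement of the 12 feasible schedules does better.

8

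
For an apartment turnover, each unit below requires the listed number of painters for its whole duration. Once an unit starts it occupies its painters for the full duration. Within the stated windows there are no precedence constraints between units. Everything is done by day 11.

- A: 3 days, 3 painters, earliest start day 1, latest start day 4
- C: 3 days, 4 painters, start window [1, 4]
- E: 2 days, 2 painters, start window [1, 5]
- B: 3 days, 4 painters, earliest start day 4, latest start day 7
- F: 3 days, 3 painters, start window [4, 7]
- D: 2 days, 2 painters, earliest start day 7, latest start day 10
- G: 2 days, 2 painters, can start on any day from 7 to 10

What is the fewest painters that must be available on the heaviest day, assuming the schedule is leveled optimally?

6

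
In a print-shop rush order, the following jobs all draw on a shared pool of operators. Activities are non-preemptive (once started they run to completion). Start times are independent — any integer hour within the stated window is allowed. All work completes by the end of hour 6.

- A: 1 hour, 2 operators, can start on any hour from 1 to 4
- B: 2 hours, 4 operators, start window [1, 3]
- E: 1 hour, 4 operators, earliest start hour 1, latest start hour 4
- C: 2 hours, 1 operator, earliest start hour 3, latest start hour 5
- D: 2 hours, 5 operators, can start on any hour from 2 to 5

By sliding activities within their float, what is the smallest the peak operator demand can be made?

5

Early-start (A@1, B@1, E@1, C@3, D@2) gives peak 10: h1:10  h2:9  h3:6  h4:1  h5:0  h6:0.
Shift B→2, E→4, D→5.
Schedule A@1, B@2, E@4, C@3, D@5: h1:2  h2:4  h3:5  h4:5  h5:5  h6:5 — peak 5.
Total operator-hours = 26 over 6 hours ⇒ peak ≥ ⌈26/6⌉ = 5, so 5 is optimal.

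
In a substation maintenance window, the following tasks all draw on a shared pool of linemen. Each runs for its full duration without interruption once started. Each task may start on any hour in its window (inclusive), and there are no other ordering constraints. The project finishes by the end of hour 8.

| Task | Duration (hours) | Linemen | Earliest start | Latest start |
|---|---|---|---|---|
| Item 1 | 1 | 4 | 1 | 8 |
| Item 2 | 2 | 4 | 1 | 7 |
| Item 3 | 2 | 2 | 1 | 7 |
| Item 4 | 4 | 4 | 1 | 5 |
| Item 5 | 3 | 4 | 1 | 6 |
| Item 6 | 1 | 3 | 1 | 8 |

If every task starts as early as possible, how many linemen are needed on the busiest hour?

Early-start schedule: Item 1@1, Item 2@1, Item 3@1, Item 4@1, Item 5@1, Item 6@1.
Load per hour: hour 1: 21, hour 2: 14, hour 3: 8, hour 4: 4, hour 5: 0, hour 6: 0, hour 7: 0, hour 8: 0.
Peak is 21.

21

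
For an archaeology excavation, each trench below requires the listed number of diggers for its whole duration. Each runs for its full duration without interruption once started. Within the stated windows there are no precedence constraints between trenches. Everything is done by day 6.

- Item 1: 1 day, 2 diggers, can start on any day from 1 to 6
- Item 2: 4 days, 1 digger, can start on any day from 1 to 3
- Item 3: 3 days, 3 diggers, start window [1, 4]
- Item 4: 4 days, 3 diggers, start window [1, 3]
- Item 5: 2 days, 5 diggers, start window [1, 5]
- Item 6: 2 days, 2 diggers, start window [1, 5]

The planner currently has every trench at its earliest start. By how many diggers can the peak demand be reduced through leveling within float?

9

Early-start peak: d1:16  d2:14  d3:7  d4:4  d5:0  d6:0 ⇒ 16.
Leveled (Item 1@1, Item 2@1, Item 3@2, Item 4@1, Item 5@5, Item 6@5): d1:6  d2:7  d3:7  d4:7  d5:7  d6:7 ⇒ 7.
Reduction 16 − 7 = 9.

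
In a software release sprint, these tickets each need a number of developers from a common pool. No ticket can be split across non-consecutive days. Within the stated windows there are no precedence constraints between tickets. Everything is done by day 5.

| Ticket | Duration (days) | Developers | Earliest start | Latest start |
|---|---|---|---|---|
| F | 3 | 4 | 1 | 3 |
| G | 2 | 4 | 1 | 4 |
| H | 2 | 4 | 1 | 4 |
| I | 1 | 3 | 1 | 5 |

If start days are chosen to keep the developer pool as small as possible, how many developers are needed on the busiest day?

Early-start (F@1, G@1, H@1, I@1) gives peak 15: d1:15  d2:12  d3:4  d4:0  d5:0.
Shift H→3, I→4.
Schedule F@1, G@1, H@3, I@4: d1:8  d2:8  d3:8  d4:7  d5:0 — peak 8.

8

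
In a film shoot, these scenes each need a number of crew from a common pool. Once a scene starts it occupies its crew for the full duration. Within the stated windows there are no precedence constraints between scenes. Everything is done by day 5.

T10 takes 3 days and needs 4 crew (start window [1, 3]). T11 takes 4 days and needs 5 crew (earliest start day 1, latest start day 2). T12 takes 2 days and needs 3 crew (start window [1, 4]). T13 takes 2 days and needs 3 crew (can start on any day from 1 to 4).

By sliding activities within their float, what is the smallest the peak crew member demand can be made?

Early-start (T10@1, T11@1, T12@1, T13@1) gives peak 15: d1:15  d2:15  d3:9  d4:5  d5:0.
Shift T12→4, T13→4.
Schedule T10@1, T11@1, T12@4, T13@4: d1:9  d2:9  d3:9  d4:11  d5:6 — peak 11.

11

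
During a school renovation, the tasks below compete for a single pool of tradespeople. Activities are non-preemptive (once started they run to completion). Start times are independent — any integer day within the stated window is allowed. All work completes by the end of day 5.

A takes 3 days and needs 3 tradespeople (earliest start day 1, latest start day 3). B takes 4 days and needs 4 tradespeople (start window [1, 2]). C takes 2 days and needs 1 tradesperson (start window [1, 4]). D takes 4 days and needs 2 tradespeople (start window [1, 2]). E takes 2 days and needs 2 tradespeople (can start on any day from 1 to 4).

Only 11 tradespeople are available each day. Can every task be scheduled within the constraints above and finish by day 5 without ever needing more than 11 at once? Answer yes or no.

yes

Schedule A@1, B@1, C@4, D@1, E@4: d1:9  d2:9  d3:9  d4:9  d5:3 — peak 9 ≤ 11.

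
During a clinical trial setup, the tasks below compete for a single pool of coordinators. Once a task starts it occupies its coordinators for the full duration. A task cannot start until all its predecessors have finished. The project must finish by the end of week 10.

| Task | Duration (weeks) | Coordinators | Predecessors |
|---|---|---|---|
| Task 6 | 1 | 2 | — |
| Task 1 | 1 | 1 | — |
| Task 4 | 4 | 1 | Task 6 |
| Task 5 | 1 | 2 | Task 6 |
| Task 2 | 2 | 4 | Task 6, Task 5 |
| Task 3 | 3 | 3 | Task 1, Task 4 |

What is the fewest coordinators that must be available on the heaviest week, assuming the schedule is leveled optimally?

Early-start (Task 6@1, Task 1@1, Task 4@2, Task 5@2, Task 2@3, Task 3@6) gives peak 5: w1:3  w2:3  w3:5  w4:5  w5:1  w6:3  w7:3  w8:3  w9:0  w10:0.
Shift Task 2→6, Task 3→8.
Schedule Task 6@1, Task 1@1, Task 4@2, Task 5@2, Task 2@6, Task 3@8: w1:3  w2:3  w3:1  w4:1  w5:1  w6:4  w7:4  w8:3  w9:3  w10:3 — peak 4.

4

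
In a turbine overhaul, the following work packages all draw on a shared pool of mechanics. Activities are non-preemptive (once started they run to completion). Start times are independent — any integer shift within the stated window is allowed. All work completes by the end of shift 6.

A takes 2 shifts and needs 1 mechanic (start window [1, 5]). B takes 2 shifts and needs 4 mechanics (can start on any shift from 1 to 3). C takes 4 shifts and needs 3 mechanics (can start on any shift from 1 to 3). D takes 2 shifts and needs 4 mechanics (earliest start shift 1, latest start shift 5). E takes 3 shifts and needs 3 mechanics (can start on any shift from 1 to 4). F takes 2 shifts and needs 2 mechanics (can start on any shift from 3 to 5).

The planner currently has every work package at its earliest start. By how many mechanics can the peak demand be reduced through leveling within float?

7

Early-start peak: s1:15  s2:15  s3:8  s4:5  s5:0  s6:0 ⇒ 15.
Leveled (A@1, B@1, C@1, D@5, E@3, F@3): s1:8  s2:8  s3:8  s4:8  s5:7  s6:4 ⇒ 8.
Reduction 15 − 8 = 7.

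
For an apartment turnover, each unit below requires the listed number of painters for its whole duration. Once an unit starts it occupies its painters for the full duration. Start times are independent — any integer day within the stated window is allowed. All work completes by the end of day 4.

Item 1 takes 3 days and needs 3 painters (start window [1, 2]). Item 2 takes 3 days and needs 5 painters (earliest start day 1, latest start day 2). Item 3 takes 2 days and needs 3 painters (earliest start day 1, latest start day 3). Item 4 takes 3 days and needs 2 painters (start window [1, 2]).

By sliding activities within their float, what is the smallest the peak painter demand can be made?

Schedule Item 1@1, Item 2@1, Item 3@1, Item 4@1: d1:13  d2:13  d3:10  d4:0 — peak 13.
No arrangement of the 24 feasible schedules does better.

13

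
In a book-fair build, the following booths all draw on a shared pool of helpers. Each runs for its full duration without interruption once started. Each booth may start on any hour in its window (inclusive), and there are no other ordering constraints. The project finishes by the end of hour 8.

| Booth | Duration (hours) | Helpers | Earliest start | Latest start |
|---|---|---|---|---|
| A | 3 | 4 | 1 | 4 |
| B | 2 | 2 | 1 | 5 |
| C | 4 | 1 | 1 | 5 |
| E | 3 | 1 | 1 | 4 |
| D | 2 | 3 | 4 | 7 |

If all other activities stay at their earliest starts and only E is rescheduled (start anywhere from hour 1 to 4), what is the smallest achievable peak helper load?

7

E@1: h1:8  h2:8  h3:6  h4:4  h5:3  h6:0  h7:0  h8:0 → peak 8
E@2: h1:7  h2:8  h3:6  h4:5  h5:3  h6:0  h7:0  h8:0 → peak 8
E@3: h1:7  h2:7  h3:6  h4:5  h5:4  h6:0  h7:0  h8:0 → peak 7
E@4: h1:7  h2:7  h3:5  h4:5  h5:4  h6:1  h7:0  h8:0 → peak 7
Best is E@3, peak 7.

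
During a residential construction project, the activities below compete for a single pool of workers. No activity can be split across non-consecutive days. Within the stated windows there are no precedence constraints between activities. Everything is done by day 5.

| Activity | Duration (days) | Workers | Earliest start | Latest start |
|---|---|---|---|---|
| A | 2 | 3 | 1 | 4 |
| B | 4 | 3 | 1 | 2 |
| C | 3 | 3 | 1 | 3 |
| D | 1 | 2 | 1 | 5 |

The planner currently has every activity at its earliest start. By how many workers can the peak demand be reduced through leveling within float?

Early-start peak: d1:11  d2:9  d3:6  d4:3  d5:0 ⇒ 11.
Leveled (A@1, B@1, C@3, D@5): d1:6  d2:6  d3:6  d4:6  d5:5 ⇒ 6.
Reduction 11 − 6 = 5.

5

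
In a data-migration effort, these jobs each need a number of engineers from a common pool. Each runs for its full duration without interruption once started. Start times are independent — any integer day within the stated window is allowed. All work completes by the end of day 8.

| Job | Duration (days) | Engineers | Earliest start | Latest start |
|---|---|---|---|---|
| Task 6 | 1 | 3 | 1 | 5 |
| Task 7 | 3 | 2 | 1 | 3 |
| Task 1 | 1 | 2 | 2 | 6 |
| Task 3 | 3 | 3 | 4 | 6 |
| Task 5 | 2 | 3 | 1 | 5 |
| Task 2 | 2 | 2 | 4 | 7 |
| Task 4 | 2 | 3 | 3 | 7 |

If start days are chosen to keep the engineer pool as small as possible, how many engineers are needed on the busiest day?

5

Early-start (Task 6@1, Task 7@1, Task 1@2, Task 3@4, Task 5@1, Task 2@4, Task 4@3) gives peak 8: d1:8  d2:7  d3:5  d4:8  d5:5  d6:3  d7:0  d8:0.
Shift Task 1→4, Task 5→2, Task 2→5, Task 4→7.
Schedule Task 6@1, Task 7@1, Task 1@4, Task 3@4, Task 5@2, Task 2@5, Task 4@7: d1:5  d2:5  d3:5  d4:5  d5:5  d6:5  d7:3  d8:3 — peak 5.
Total engineer-days = 36 over 8 days ⇒ peak ≥ ⌈36/8⌉ = 5, so 5 is optimal.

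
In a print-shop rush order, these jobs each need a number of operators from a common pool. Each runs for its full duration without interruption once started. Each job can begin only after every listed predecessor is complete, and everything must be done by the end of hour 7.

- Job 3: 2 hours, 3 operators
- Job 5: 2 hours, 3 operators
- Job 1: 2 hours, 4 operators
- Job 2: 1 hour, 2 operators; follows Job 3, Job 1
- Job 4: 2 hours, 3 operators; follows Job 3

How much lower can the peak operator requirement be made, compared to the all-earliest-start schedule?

4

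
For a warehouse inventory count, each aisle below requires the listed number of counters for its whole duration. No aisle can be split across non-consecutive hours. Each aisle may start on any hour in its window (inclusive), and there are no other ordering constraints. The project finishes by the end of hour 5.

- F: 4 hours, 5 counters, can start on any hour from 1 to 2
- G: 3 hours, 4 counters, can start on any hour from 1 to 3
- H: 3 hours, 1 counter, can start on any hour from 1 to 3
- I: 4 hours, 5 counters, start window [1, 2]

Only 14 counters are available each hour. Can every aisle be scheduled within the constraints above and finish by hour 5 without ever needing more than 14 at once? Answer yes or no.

The minimum achievable peak is 15; 14 < 15, so no feasible schedule stays within the cap.

no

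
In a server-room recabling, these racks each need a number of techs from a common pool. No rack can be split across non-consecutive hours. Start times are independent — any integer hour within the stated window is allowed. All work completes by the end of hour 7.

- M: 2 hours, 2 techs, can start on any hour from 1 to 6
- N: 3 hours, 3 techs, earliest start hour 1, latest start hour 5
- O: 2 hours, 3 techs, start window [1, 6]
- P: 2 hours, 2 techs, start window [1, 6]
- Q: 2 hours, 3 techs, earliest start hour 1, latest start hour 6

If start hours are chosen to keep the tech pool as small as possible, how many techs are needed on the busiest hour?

Early-start (M@1, N@1, O@1, P@1, Q@1) gives peak 13: h1:13  h2:13  h3:3  h4:0  h5:0  h6:0  h7:0.
Shift O→4, P→3, Q→6.
Schedule M@1, N@1, O@4, P@3, Q@6: h1:5  h2:5  h3:5  h4:5  h5:3  h6:3  h7:3 — peak 5.
Total tech-hours = 29 over 7 hours ⇒ peak ≥ ⌈29/7⌉ = 5, so 5 is optimal.

5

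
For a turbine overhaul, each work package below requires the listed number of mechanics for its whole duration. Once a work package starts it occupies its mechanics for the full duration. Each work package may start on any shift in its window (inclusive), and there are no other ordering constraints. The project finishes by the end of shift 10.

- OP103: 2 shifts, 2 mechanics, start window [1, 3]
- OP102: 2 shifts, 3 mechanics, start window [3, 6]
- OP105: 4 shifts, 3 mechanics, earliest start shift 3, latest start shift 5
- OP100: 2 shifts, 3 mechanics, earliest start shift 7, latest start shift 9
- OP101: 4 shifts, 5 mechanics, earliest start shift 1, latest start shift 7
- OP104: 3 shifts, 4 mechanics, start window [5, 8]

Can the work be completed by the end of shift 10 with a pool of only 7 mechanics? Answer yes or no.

Schedule OP103@1, OP102@5, OP105@5, OP100@9, OP101@1, OP104@7: s1:7  s2:7  s3:5  s4:5  s5:6  s6:6  s7:7  s8:7  s9:7  s10:3 — peak 7 ≤ 7.

yes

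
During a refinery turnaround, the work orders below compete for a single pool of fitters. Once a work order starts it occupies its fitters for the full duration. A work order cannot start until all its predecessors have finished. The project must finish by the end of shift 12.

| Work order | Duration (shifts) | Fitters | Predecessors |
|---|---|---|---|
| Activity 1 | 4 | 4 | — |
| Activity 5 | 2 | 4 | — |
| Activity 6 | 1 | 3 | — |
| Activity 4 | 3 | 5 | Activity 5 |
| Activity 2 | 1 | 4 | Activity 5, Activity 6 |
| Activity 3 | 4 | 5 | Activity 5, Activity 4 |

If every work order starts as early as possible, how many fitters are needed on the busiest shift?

Early-start schedule: Activity 1@1, Activity 5@1, Activity 6@1, Activity 4@3, Activity 2@3, Activity 3@6.
Load per shift: shift 1: 11, shift 2: 8, shift 3: 13, shift 4: 9, shift 5: 5, shift 6: 5, shift 7: 5, shift 8: 5, shift 9: 5, shift 10: 0, shift 11: 0, shift 12: 0.
Peak is 13.

13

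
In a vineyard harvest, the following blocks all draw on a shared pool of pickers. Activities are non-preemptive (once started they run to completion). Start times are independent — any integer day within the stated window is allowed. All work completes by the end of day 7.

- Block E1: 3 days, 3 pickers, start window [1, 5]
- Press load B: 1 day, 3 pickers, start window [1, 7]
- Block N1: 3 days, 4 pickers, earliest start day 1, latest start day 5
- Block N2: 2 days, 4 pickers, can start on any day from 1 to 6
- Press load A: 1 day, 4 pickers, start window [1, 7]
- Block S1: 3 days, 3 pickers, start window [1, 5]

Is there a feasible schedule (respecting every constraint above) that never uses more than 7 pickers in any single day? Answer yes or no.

Schedule Block E1@1, Press load B@1, Block N1@2, Block N2@5, Press load A@7, Block S1@4: d1:6  d2:7  d3:7  d4:7  d5:7  d6:7  d7:4 — peak 7 ≤ 7.

yes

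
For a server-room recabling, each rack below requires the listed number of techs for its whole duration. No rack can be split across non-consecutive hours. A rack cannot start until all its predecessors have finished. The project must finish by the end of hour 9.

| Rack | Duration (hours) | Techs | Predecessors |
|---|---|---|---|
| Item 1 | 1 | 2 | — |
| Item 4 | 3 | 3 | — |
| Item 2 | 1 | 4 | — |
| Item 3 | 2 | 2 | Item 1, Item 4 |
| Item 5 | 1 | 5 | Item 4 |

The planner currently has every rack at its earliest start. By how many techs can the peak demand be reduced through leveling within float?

Early-start peak: h1:9  h2:3  h3:3  h4:7  h5:2  h6:0  h7:0  h8:0  h9:0 ⇒ 9.
Leveled (Item 1@1, Item 4@1, Item 2@4, Item 3@5, Item 5@7): h1:5  h2:3  h3:3  h4:4  h5:2  h6:2  h7:5  h8:0  h9:0 ⇒ 5.
Reduction 9 − 5 = 4.

4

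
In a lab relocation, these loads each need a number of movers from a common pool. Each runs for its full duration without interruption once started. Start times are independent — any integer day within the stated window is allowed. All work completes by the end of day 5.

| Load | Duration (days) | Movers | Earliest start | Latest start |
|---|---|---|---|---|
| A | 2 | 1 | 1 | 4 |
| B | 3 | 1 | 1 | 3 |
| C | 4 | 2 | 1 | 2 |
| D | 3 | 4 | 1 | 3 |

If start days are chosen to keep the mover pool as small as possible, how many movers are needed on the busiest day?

7

Early-start (A@1, B@1, C@1, D@1) gives peak 8: d1:8  d2:8  d3:7  d4:2  d5:0.
Shift D→3.
Schedule A@1, B@1, C@1, D@3: d1:4  d2:4  d3:7  d4:6  d5:4 — peak 7.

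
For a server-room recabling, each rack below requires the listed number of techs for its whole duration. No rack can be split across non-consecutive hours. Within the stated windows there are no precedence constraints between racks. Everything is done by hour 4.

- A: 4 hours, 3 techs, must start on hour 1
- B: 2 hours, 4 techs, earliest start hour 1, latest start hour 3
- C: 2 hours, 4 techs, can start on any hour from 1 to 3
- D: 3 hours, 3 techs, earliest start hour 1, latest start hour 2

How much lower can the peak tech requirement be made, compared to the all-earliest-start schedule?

Early-start peak: h1:14  h2:14  h3:6  h4:3 ⇒ 14.
Leveled (A@1, B@1, C@3, D@1): h1:10  h2:10  h3:10  h4:7 ⇒ 10.
Reduction 14 − 10 = 4.

4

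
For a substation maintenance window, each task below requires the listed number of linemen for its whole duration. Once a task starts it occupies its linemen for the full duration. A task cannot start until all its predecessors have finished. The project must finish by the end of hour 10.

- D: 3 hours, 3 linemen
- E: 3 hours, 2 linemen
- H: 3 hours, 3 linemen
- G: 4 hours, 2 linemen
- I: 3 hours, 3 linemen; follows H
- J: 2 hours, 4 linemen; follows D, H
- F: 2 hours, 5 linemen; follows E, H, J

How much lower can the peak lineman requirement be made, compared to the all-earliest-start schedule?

Early-start peak: h1:10  h2:10  h3:10  h4:9  h5:7  h6:8  h7:5  h8:0  h9:0  h10:0 ⇒ 10.
Leveled (D@1, E@4, H@1, G@4, I@4, J@7, F@9): h1:6  h2:6  h3:6  h4:7  h5:7  h6:7  h7:6  h8:4  h9:5  h10:5 ⇒ 7.
Reduction 10 − 7 = 3.

3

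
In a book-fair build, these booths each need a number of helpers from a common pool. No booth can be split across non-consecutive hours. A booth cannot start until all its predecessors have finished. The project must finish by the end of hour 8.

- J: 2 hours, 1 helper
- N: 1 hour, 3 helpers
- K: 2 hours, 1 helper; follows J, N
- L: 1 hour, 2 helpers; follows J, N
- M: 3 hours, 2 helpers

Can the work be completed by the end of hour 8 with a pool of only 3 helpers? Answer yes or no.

Schedule J@1, N@3, K@4, L@4, M@5: h1:1  h2:1  h3:3  h4:3  h5:3  h6:2  h7:2  h8:0 — peak 3 ≤ 3.

yes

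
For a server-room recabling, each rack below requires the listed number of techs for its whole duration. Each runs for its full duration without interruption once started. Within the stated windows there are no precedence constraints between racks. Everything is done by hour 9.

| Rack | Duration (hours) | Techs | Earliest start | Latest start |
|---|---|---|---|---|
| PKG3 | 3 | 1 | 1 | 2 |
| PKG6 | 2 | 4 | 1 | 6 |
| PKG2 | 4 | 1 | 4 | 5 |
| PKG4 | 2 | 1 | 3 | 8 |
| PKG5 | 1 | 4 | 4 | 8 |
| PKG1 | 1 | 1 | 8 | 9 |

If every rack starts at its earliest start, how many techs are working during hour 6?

At early start, hour 6 has: PKG2.
Demand: 1 = 1.

1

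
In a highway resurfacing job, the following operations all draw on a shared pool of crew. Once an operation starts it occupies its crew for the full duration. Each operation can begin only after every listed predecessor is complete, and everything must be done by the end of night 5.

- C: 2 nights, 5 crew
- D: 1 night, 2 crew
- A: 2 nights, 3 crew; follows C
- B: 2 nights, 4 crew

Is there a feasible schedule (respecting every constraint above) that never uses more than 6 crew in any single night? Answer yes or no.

no

The minimum achievable peak is 7; 6 < 7, so no feasible schedule stays within the cap.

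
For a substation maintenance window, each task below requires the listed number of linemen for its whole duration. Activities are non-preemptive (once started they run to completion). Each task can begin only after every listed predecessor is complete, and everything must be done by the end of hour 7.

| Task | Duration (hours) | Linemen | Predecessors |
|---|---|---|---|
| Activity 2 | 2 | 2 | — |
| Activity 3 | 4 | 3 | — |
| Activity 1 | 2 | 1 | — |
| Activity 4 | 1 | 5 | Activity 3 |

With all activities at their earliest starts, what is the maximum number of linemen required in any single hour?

Early-start schedule: Activity 2@1, Activity 3@1, Activity 1@1, Activity 4@5.
Load per hour: hour 1: 6, hour 2: 6, hour 3: 3, hour 4: 3, hour 5: 5, hour 6: 0, hour 7: 0.
Peak is 6.

6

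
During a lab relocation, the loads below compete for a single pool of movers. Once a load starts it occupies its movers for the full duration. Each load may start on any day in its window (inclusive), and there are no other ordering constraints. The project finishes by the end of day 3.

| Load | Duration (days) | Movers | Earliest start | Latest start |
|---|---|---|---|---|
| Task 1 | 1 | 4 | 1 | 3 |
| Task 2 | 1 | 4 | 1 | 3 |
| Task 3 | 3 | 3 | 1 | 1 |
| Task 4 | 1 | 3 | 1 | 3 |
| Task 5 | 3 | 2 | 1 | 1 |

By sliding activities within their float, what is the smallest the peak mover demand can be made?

Early-start (Task 1@1, Task 2@1, Task 3@1, Task 4@1, Task 5@1) gives peak 16: d1:16  d2:5  d3:5.
Shift Task 2→2, Task 4→3.
Schedule Task 1@1, Task 2@2, Task 3@1, Task 4@3, Task 5@1: d1:9  d2:9  d3:8 — peak 9.
Total mover-days = 26 over 3 days ⇒ peak ≥ ⌈26/3⌉ = 9, so 9 is optimal.

9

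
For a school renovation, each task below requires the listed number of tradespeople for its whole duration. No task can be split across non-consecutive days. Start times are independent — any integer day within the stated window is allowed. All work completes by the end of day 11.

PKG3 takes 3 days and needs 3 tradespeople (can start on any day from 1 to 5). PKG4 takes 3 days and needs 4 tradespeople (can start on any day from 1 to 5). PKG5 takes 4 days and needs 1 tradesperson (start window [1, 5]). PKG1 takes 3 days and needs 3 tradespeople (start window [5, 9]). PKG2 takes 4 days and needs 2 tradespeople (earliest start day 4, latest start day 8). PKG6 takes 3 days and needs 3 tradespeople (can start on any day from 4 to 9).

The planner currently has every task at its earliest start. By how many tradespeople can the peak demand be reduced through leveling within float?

2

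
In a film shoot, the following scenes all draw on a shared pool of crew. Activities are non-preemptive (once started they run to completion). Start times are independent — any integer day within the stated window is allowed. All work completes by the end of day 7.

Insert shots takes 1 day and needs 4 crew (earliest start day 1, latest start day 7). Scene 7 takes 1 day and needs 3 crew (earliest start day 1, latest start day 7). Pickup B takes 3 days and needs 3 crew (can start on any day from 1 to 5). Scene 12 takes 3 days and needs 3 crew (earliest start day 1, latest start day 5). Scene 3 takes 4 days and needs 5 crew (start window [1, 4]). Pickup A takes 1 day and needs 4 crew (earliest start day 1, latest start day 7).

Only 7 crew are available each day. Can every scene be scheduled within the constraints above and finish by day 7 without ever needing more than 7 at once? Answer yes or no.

no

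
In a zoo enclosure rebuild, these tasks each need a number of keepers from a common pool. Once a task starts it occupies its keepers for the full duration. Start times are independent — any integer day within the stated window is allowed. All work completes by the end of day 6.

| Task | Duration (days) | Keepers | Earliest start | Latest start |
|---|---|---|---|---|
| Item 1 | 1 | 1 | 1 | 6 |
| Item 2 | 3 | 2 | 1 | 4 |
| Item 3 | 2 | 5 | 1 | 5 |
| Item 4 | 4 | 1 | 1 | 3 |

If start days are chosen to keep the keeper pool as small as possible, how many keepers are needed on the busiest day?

5

Early-start (Item 1@1, Item 2@1, Item 3@1, Item 4@1) gives peak 9: d1:9  d2:8  d3:3  d4:1  d5:0  d6:0.
Shift Item 3→5.
Schedule Item 1@1, Item 2@1, Item 3@5, Item 4@1: d1:4  d2:3  d3:3  d4:1  d5:5  d6:5 — peak 5.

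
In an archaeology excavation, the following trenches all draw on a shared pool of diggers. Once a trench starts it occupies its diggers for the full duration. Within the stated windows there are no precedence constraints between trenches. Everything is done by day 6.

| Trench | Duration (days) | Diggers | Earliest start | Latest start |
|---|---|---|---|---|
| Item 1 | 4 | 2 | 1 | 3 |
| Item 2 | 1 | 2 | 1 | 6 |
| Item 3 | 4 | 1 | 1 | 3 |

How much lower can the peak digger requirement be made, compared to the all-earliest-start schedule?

2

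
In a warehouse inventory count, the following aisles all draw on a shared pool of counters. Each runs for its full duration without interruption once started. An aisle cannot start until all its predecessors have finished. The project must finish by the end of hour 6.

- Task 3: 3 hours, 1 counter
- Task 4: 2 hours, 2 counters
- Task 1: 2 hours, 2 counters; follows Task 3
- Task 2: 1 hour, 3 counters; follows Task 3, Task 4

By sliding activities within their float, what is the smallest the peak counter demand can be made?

Early-start (Task 3@1, Task 4@1, Task 1@4, Task 2@4) gives peak 5: h1:3  h2:3  h3:1  h4:5  h5:2  h6:0.
Shift Task 2→6.
Schedule Task 3@1, Task 4@1, Task 1@4, Task 2@6: h1:3  h2:3  h3:1  h4:2  h5:2  h6:3 — peak 3.
Total counter-hours = 14 over 6 hours ⇒ peak ≥ ⌈14/6⌉ = 3, so 3 is optimal.

3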